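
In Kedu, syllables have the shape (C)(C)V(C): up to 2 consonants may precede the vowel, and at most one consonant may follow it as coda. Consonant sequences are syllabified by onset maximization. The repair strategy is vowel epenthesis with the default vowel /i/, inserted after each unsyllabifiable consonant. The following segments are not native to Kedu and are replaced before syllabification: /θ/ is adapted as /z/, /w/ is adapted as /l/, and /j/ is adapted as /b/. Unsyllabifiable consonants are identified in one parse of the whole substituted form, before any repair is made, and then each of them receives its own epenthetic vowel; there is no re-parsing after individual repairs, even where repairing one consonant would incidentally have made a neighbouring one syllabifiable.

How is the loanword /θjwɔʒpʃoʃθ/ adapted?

Substitution: /θ/ → /z/, /j/ → /b/, /w/ → /l/, giving /zblɔʒpʃoʃz/.
Under (C)(C)V(C), the unsyllabifiable consonants are /z/, /z/ (at most one coda consonant is licensed; onsets may contain at most 2 consonants).
Epenthesis after each stranded consonant: /z/ → /zi/, /z/ → /zi/.

ziblɔʒpʃoʃzi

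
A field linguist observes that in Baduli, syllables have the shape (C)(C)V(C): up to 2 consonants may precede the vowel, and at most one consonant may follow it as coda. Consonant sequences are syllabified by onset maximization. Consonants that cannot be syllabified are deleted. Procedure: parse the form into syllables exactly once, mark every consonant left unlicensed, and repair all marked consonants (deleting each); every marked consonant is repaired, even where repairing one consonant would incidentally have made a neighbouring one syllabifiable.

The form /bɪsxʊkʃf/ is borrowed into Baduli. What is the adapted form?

bɪsxʊk

Under (C)(C)V(C), the unsyllabifiable consonants are /ʃ/, /f/ (at most one coda consonant is licensed; onsets may contain at most 2 consonants).
Each unlicensed consonant is deleted: /ʃ/, /f/.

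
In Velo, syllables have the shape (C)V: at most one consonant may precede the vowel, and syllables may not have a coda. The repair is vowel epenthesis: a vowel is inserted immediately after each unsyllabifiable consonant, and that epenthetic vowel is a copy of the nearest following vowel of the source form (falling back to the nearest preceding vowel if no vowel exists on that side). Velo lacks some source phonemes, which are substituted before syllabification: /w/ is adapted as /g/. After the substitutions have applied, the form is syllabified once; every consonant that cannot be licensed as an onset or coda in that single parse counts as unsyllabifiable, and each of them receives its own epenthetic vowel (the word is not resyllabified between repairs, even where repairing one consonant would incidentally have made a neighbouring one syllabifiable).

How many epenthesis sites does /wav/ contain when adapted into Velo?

1

After substitution the input is /gav/.
The unsyllabifiable consonants are /v/; each receives one epenthetic vowel.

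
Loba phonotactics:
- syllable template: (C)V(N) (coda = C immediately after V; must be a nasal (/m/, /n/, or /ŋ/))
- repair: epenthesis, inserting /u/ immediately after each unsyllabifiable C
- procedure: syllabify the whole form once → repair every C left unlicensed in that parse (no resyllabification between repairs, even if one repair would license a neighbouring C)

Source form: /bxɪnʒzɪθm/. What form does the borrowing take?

Under (C)V(N), the unsyllabifiable consonants are /b/, /ʒ/, /θ/, /m/ (only a nasal (/m/, /n/, or /ŋ/) is licensed in coda position; onsets are limited to one consonant).
Inserting the epenthetic vowel yields /b/ → /bu/, /ʒ/ → /ʒu/, /θ/ → /θu/, /m/ → /mu/.

buxɪnʒuzɪθumu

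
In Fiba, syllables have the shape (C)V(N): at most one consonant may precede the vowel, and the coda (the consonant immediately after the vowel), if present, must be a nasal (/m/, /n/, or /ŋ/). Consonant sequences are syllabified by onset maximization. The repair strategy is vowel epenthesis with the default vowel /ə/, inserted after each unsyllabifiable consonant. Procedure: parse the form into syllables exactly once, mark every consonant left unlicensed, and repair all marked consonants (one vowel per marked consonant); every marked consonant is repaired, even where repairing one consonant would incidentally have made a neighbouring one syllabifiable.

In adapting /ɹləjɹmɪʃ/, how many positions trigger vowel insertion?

The unsyllabifiable consonants are /ɹ/, /j/, /ɹ/, /ʃ/; each receives one epenthetic vowel.

4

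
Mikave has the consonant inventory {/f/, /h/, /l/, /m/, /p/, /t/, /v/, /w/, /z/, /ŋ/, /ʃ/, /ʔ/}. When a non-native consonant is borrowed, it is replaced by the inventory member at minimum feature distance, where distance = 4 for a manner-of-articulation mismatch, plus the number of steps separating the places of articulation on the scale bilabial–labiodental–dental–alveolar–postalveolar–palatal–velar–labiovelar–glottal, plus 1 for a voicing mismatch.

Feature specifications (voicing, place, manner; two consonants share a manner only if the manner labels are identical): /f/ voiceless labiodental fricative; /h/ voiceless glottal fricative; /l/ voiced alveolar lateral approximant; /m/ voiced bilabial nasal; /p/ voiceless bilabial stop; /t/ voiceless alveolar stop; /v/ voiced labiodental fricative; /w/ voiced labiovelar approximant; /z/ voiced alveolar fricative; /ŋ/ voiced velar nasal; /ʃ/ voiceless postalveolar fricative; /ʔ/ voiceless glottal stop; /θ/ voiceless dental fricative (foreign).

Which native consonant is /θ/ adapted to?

/f/ is closest: same manner (fricative), place distance 1 (dental→labiodental), same voicing; total 1. Next closest is /v/ at distance 2.

f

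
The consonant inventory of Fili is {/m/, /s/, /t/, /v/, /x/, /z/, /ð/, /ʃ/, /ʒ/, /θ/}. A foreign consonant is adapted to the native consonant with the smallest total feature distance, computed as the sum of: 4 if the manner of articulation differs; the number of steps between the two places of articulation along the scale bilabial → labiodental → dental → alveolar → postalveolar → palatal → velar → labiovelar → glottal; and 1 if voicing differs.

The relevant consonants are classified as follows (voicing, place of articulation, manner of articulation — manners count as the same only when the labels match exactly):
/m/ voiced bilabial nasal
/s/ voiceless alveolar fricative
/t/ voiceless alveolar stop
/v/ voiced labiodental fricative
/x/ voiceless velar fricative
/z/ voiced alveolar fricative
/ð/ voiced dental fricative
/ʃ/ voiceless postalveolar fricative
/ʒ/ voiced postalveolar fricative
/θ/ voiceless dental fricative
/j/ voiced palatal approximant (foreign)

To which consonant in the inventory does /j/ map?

/ʒ/ is closest: manner differs (approximant→fricative, +4), place distance 1 (palatal→postalveolar), same voicing; total 5. Next closest is /x/ at distance 6.

ʒ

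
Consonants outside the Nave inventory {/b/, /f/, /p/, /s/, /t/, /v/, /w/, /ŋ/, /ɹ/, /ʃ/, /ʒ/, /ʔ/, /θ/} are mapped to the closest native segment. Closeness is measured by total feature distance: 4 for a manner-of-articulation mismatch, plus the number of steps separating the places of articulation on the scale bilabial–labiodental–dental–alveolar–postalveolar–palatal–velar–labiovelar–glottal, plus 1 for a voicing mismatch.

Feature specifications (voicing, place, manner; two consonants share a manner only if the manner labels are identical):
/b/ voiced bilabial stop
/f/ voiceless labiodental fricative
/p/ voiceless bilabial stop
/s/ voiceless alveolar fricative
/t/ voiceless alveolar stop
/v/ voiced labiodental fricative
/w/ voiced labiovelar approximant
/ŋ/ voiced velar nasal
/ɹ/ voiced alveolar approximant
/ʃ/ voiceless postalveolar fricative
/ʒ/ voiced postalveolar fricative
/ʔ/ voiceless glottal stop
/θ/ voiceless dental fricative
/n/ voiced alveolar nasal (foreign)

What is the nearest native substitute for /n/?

/ŋ/ is closest: same manner (nasal), place distance 3 (alveolar→velar), same voicing; total 3. Next closest is /ɹ/ at distance 4.

ŋ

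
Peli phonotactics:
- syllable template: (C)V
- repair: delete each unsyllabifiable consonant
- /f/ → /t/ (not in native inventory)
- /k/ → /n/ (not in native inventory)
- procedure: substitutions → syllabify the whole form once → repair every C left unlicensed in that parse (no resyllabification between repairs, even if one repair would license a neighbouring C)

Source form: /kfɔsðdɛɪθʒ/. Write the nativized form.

Substitution: /k/ → /n/, /f/ → /t/, giving /ntɔsðdɛɪθʒ/.
Under (C)V, the unsyllabifiable consonants are /n/, /s/, /ð/, /θ/, /ʒ/ (no codas are permitted; onsets are limited to one consonant).
Deleting the stranded consonants removes /n/, /s/, /ð/, /θ/, /ʒ/.

tɔdɛɪ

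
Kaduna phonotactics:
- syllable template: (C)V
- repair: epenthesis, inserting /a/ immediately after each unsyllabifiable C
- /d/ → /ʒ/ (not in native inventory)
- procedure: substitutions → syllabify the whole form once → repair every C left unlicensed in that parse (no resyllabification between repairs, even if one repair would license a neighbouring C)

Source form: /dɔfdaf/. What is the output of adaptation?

Substitution: /d/ → /ʒ/, giving /ʒɔfʒaf/.
Under (C)V, the unsyllabifiable consonants are /f/, /f/ (no codas are permitted; onsets are limited to one consonant).
Epenthesis after each stranded consonant: /f/ → /fa/, /f/ → /fa/.

ʒɔfaʒafa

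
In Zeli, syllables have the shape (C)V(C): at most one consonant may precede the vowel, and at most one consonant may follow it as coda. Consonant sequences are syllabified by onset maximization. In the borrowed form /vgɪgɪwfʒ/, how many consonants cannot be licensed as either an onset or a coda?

3

Syllabifying with onset maximization leaves /v/, /f/, /ʒ/ stranded (at most one coda consonant is licensed; onsets are limited to one consonant).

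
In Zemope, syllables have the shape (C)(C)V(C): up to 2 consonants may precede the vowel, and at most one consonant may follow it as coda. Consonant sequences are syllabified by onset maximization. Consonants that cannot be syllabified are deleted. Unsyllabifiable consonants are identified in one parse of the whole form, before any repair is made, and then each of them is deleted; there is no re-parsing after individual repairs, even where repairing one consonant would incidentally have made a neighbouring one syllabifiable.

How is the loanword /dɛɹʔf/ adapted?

Under (C)(C)V(C), the unsyllabifiable consonants are /ʔ/, /f/ (at most one coda consonant is licensed; onsets may contain at most 2 consonants).
Each unlicensed consonant is deleted: /ʔ/, /f/.

dɛɹ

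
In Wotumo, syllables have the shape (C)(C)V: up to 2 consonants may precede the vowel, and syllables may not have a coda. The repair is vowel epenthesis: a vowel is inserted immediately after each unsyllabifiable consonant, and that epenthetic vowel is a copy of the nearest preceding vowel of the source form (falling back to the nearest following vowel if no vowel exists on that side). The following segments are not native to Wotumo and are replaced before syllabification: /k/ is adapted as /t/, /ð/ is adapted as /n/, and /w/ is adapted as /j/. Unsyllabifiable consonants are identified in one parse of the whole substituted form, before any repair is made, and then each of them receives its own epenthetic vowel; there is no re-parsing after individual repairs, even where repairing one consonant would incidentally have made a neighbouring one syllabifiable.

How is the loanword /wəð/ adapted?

Substitution: /w/ → /j/, /ð/ → /n/, giving /jən/.
Syllabifying with onset maximization leaves /n/ stranded (no codas are permitted; onsets may contain at most 2 consonants).
Epenthesis after each stranded consonant: /n/ → /nə/.

jənə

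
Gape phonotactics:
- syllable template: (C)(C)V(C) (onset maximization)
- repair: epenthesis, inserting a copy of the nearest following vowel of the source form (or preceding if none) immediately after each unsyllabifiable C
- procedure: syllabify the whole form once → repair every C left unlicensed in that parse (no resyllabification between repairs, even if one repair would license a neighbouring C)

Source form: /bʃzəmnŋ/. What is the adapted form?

The consonants /b/, /n/, /ŋ/ cannot be parsed into a legal (C)(C)V(C) syllable (at most one coda consonant is licensed; onsets may contain at most 2 consonants).
Inserting the epenthetic vowel yields /b/ → /bə/, /n/ → /nə/, /ŋ/ → /ŋə/.

bəʃzəmnəŋə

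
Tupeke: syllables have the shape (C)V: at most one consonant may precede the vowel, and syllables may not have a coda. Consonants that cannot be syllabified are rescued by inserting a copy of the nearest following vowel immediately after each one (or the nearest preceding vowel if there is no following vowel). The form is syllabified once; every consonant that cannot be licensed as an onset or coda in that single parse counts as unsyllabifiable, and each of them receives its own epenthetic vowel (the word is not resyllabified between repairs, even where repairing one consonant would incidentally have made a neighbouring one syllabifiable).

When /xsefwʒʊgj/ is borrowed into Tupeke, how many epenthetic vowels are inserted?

The unsyllabifiable consonants are /x/, /f/, /w/, /g/, /j/; each receives one epenthetic vowel.

5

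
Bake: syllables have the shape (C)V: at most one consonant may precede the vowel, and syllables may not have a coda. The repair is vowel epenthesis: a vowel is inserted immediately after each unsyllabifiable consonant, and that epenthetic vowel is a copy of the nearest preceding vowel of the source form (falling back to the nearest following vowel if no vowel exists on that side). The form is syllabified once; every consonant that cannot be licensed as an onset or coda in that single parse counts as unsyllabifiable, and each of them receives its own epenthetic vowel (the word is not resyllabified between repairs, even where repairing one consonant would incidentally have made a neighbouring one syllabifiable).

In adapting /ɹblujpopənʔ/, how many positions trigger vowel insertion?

5

The unsyllabifiable consonants are /ɹ/, /b/, /j/, /n/, /ʔ/; each receives one epenthetic vowel.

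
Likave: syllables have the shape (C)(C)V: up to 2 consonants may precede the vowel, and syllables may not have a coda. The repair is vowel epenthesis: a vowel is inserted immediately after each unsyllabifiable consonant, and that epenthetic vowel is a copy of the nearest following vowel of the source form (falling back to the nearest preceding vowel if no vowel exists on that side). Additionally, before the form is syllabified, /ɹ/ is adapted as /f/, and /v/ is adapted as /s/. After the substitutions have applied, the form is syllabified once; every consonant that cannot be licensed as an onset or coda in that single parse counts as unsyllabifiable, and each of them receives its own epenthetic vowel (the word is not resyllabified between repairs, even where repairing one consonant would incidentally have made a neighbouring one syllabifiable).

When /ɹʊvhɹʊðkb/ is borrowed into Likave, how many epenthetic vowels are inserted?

4

After substitution the input is /fʊshfʊðkb/.
The unsyllabifiable consonants are /s/, /ð/, /k/, /b/; each receives one epenthetic vowel.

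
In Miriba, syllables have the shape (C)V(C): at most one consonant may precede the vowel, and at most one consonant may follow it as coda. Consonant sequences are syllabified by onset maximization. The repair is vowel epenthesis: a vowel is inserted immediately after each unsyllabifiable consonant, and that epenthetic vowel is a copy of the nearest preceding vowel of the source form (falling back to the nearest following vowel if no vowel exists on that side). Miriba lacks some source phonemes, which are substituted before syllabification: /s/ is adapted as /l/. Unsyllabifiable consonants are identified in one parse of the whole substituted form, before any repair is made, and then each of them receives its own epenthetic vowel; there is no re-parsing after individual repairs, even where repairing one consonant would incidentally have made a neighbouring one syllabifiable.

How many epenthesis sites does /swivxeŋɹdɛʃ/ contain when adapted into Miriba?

After substitution the input is /lwivxeŋɹdɛʃ/.
The unsyllabifiable consonants are /l/, /ɹ/; each receives one epenthetic vowel.

2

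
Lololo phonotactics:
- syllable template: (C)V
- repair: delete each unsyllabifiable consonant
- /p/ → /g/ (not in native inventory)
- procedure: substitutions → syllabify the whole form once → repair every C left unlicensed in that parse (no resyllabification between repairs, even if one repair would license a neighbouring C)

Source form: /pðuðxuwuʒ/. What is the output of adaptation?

ðuxuwu

Substitution: /p/ → /g/, giving /gðuðxuwuʒ/.
Syllabifying with onset maximization leaves /g/, /ð/, /ʒ/ stranded (no codas are permitted; onsets are limited to one consonant).
Deletion applies to /g/, /ð/, /ʒ/.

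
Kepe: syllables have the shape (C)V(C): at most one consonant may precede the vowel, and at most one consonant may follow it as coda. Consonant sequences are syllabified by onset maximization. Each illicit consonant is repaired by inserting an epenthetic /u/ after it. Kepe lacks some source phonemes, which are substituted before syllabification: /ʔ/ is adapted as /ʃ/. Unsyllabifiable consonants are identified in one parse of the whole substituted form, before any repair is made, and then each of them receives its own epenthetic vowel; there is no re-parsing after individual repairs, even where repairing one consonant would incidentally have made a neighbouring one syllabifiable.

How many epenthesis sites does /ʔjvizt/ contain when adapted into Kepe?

3

After substitution the input is /ʃjvizt/.
The unsyllabifiable consonants are /ʃ/, /j/, /t/; each receives one epenthetic vowel.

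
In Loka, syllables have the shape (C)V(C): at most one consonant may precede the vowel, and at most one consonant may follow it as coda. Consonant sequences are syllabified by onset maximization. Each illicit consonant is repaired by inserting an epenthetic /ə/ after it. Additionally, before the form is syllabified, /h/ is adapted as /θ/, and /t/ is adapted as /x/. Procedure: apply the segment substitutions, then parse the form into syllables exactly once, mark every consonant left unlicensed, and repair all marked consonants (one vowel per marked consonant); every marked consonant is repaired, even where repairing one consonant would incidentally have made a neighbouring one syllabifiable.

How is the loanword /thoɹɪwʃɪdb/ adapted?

xəθoɹɪwʃɪdbə

Substitution: /t/ → /x/, /h/ → /θ/, giving /xθoɹɪwʃɪdb/.
Syllabifying with onset maximization leaves /x/, /b/ stranded (at most one coda consonant is licensed; onsets are limited to one consonant).
Epenthesis after each stranded consonant: /x/ → /xə/, /b/ → /bə/.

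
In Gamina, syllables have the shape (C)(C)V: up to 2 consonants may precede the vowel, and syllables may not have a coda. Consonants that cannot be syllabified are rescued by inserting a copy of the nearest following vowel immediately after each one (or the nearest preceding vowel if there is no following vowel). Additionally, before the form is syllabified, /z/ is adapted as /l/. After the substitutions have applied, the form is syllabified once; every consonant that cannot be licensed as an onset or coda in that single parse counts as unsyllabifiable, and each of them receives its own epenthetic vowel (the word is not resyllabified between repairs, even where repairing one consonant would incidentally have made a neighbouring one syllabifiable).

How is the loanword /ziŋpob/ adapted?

liŋpobo

Substitution: /z/ → /l/, giving /liŋpob/.
Syllabifying with onset maximization leaves /b/ stranded (no codas are permitted; onsets may contain at most 2 consonants).
Inserting the epenthetic vowel yields /b/ → /bo/.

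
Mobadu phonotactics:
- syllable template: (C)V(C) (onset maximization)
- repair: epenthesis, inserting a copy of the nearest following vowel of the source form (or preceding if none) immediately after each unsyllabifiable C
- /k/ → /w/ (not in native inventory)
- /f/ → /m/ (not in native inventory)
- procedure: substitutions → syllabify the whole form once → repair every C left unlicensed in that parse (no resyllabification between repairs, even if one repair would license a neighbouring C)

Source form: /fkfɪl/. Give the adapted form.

mɪwɪmɪl

Substitution: /f/ → /m/, /k/ → /w/, giving /mwmɪl/.
The consonants /m/, /w/ cannot be parsed into a legal (C)V(C) syllable (at most one coda consonant is licensed; onsets are limited to one consonant).
Each unlicensed consonant becomes the onset of a new syllable: /m/ → /mɪ/, /w/ → /wɪ/.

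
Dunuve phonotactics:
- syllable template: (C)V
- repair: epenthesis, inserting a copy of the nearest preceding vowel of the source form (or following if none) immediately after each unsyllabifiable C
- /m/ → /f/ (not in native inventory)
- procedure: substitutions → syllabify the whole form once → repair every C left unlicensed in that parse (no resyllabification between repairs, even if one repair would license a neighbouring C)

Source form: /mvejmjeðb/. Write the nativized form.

Substitution: /m/ → /f/, giving /fvejfjeðb/.
Syllabifying with onset maximization leaves /f/, /j/, /f/, /ð/, /b/ stranded (no codas are permitted; onsets are limited to one consonant).
Inserting the epenthetic vowel yields /f/ → /fe/, /j/ → /je/, /f/ → /fe/, /ð/ → /ðe/, /b/ → /be/.

fevejefejeðebe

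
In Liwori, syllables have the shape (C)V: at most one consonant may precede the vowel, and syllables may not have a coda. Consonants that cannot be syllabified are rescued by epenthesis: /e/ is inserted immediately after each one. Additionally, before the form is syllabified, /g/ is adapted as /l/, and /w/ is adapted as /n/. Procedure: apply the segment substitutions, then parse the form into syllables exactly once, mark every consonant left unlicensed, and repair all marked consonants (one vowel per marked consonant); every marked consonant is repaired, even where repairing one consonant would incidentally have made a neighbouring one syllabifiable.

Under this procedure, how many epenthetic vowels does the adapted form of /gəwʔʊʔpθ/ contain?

After substitution the input is /lənʔʊʔpθ/.
The unsyllabifiable consonants are /n/, /ʔ/, /p/, /θ/; each receives one epenthetic vowel.

4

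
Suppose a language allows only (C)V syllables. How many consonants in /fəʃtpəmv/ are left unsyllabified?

4

Syllabifying with onset maximization leaves /ʃ/, /t/, /m/, /v/ stranded (no codas are permitted; onsets are limited to one consonant).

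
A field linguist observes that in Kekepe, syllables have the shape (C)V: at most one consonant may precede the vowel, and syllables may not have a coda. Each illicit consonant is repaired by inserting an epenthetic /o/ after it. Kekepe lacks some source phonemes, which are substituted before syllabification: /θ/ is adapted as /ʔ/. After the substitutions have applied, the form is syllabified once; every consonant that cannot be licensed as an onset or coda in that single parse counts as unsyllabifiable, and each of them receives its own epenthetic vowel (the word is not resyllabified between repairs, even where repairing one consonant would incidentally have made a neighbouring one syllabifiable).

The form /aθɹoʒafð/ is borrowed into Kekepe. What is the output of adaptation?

Substitution: /θ/ → /ʔ/, giving /aʔɹoʒafð/.
The consonants /ʔ/, /f/, /ð/ cannot be parsed into a legal (C)V syllable (no codas are permitted; onsets are limited to one consonant).
Inserting the epenthetic vowel yields /ʔ/ → /ʔo/, /f/ → /fo/, /ð/ → /ðo/.

aʔoɹoʒafoðo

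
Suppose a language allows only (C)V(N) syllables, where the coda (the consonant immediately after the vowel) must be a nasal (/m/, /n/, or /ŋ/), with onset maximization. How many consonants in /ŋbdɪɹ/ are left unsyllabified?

3

The consonants /ŋ/, /b/, /ɹ/ cannot be parsed into a legal (C)V(N) syllable (only a nasal (/m/, /n/, or /ŋ/) is licensed in coda position; onsets are limited to one consonant).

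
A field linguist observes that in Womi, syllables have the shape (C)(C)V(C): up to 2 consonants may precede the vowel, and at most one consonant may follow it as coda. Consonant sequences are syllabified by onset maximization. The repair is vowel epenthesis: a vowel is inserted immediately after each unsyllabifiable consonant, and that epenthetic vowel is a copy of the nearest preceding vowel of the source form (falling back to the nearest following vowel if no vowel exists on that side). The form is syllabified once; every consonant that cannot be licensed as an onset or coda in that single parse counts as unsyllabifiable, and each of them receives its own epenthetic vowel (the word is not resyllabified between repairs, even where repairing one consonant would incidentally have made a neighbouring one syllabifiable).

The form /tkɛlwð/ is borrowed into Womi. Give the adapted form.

Syllabifying with onset maximization leaves /w/, /ð/ stranded (at most one coda consonant is licensed; onsets may contain at most 2 consonants).
Inserting the epenthetic vowel yields /w/ → /wɛ/, /ð/ → /ðɛ/.

tkɛlwɛðɛ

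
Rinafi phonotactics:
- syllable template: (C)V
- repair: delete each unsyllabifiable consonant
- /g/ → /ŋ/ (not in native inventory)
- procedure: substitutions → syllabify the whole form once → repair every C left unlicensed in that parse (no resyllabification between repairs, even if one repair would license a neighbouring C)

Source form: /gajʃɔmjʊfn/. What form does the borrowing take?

Substitution: /g/ → /ŋ/, giving /ŋajʃɔmjʊfn/.
Under (C)V, the unsyllabifiable consonants are /j/, /m/, /f/, /n/ (no codas are permitted; onsets are limited to one consonant).
Deletion applies to /j/, /m/, /f/, /n/.

ŋaʃɔjʊ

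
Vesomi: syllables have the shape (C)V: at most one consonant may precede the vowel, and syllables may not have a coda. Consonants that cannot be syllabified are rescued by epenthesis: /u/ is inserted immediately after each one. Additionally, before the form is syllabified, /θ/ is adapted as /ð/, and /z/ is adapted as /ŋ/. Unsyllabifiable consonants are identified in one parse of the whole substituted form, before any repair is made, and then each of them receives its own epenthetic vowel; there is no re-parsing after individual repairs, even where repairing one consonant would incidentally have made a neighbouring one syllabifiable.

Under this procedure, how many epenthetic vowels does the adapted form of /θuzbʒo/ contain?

After substitution the input is /ðuŋbʒo/.
The unsyllabifiable consonants are /ŋ/, /b/; each receives one epenthetic vowel.

2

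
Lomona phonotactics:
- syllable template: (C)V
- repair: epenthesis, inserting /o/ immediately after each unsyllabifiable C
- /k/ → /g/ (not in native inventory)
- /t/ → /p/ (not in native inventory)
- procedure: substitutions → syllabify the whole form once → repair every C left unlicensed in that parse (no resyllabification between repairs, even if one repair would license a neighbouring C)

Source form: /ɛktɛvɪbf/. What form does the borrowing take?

Substitution: /k/ → /g/, /t/ → /p/, giving /ɛgpɛvɪbf/.
The consonants /g/, /b/, /f/ cannot be parsed into a legal (C)V syllable (no codas are permitted; onsets are limited to one consonant).
Inserting the epenthetic vowel yields /g/ → /go/, /b/ → /bo/, /f/ → /fo/.

ɛgopɛvɪbofo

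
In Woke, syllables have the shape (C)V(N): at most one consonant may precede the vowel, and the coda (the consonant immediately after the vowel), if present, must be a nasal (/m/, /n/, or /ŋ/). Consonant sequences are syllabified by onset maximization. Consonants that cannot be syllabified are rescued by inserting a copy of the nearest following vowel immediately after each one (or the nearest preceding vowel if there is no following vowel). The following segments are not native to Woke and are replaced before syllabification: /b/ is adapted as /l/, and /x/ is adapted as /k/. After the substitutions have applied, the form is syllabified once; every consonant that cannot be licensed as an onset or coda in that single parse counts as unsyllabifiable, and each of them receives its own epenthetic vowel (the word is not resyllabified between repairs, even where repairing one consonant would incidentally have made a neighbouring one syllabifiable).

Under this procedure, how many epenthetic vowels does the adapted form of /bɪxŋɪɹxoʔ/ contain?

After substitution the input is /lɪkŋɪɹkoʔ/.
The unsyllabifiable consonants are /k/, /ɹ/, /ʔ/; each receives one epenthetic vowel.

3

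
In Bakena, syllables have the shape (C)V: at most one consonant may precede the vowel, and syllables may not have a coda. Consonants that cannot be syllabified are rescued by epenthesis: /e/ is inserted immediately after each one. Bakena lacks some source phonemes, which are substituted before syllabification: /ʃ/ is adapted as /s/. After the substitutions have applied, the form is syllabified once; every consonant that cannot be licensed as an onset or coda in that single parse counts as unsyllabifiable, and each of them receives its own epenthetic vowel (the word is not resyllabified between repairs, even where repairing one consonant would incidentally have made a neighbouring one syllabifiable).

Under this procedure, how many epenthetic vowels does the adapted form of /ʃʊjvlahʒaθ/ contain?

After substitution the input is /sʊjvlahʒaθ/.
The unsyllabifiable consonants are /j/, /v/, /h/, /θ/; each receives one epenthetic vowel.

4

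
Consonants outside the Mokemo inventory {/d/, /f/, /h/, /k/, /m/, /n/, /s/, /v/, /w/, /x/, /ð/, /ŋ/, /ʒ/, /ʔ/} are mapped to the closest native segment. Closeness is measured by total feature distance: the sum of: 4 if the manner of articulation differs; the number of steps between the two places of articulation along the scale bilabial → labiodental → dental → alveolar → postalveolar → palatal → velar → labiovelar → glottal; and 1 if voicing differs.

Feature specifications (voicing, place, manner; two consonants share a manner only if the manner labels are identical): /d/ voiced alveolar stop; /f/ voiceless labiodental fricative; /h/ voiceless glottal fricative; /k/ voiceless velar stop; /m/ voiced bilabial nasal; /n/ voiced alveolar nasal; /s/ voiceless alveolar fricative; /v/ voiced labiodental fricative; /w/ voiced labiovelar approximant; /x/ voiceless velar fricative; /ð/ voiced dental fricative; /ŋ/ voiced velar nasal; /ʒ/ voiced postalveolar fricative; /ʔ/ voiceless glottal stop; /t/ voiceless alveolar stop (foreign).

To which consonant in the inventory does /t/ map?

/d/ is closest: same manner (stop), place distance 0 (alveolar→alveolar), voicing differs (+1); total 1. Next closest is /k/ at distance 3.

d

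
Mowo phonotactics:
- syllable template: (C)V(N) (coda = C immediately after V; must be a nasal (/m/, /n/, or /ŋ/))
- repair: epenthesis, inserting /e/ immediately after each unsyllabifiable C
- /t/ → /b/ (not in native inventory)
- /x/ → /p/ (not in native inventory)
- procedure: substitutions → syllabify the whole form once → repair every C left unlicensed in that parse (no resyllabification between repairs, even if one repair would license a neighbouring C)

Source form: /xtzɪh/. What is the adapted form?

pebezɪhe

Substitution: /x/ → /p/, /t/ → /b/, giving /pbzɪh/.
Syllabifying with onset maximization leaves /p/, /b/, /h/ stranded (only a nasal (/m/, /n/, or /ŋ/) is licensed in coda position; onsets are limited to one consonant).
Each unlicensed consonant becomes the onset of a new syllable: /p/ → /pe/, /b/ → /be/, /h/ → /he/.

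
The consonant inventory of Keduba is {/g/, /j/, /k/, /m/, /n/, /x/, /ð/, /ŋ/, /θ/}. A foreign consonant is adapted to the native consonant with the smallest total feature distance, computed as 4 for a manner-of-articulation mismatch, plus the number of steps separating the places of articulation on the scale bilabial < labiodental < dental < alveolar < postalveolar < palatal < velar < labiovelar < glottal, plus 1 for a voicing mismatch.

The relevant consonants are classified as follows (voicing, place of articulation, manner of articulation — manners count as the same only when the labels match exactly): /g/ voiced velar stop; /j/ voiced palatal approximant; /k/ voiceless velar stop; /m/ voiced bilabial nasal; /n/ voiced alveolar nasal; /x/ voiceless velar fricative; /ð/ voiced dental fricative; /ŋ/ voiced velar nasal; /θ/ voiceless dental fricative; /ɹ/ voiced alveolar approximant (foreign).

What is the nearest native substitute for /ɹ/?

j

/j/ is closest: same manner (approximant), place distance 2 (alveolar→palatal), same voicing; total 2. Next closest is /n/ at distance 4.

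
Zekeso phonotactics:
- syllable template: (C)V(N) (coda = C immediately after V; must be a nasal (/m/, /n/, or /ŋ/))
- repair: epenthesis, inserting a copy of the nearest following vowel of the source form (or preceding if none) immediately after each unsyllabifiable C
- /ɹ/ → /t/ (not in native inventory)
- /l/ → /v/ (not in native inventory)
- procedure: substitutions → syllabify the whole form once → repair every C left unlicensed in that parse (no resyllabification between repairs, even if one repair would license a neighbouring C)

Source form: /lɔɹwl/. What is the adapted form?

vɔtɔwɔvɔ

Substitution: /l/ → /v/, /ɹ/ → /t/, giving /vɔtwv/.
Syllabifying with onset maximization leaves /t/, /w/, /v/ stranded (only a nasal (/m/, /n/, or /ŋ/) is licensed in coda position; onsets are limited to one consonant).
Inserting the epenthetic vowel yields /t/ → /tɔ/, /w/ → /wɔ/, /v/ → /vɔ/.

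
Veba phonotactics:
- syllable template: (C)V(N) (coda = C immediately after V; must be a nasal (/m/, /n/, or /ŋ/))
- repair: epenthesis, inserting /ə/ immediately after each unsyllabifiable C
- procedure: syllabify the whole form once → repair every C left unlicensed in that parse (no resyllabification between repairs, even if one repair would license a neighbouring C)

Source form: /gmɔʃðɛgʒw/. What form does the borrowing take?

Under (C)V(N), the unsyllabifiable consonants are /g/, /ʃ/, /g/, /ʒ/, /w/ (only a nasal (/m/, /n/, or /ŋ/) is licensed in coda position; onsets are limited to one consonant).
Epenthesis after each stranded consonant: /g/ → /gə/, /ʃ/ → /ʃə/, /g/ → /gə/, /ʒ/ → /ʒə/, /w/ → /wə/.

gəmɔʃəðɛgəʒəwə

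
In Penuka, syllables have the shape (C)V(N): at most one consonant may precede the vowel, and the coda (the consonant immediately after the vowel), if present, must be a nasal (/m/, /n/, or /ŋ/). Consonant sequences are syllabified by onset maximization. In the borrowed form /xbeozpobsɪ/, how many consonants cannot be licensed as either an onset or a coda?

Under (C)V(N), the unsyllabifiable consonants are /x/, /z/, /b/ (only a nasal (/m/, /n/, or /ŋ/) is licensed in coda position; onsets are limited to one consonant).

3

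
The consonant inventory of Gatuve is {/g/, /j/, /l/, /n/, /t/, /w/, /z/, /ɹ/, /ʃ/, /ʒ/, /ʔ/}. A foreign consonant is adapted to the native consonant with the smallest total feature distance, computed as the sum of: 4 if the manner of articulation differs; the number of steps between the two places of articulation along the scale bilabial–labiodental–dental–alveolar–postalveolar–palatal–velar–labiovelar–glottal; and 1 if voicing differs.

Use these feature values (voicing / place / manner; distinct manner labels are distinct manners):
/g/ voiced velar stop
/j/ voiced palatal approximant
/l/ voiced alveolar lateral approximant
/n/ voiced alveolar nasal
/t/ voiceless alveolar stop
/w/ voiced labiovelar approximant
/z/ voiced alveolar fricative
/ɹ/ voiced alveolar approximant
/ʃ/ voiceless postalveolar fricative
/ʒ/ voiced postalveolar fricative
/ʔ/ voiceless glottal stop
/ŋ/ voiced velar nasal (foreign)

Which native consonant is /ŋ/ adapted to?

n

/n/ is closest: same manner (nasal), place distance 3 (velar→alveolar), same voicing; total 3. Next closest is /g/ at distance 4.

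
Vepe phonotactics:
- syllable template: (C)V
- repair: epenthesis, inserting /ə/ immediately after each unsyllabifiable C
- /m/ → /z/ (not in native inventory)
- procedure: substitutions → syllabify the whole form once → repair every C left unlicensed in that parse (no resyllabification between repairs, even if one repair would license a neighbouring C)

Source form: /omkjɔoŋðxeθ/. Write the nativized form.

ozəkəjɔoŋəðəxeθə

Substitution: /m/ → /z/, giving /ozkjɔoŋðxeθ/.
The consonants /z/, /k/, /ŋ/, /ð/, /θ/ cannot be parsed into a legal (C)V syllable (no codas are permitted; onsets are limited to one consonant).
Inserting the epenthetic vowel yields /z/ → /zə/, /k/ → /kə/, /ŋ/ → /ŋə/, /ð/ → /ðə/, /θ/ → /θə/.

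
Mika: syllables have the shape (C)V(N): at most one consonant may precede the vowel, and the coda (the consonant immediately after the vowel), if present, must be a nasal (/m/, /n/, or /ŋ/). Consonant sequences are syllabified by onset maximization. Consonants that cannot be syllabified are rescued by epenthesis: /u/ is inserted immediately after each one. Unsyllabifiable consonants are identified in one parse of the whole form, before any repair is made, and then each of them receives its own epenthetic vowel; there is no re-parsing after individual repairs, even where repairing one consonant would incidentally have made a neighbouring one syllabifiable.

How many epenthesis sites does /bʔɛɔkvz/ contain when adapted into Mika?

The unsyllabifiable consonants are /b/, /k/, /v/, /z/; each receives one epenthetic vowel.

4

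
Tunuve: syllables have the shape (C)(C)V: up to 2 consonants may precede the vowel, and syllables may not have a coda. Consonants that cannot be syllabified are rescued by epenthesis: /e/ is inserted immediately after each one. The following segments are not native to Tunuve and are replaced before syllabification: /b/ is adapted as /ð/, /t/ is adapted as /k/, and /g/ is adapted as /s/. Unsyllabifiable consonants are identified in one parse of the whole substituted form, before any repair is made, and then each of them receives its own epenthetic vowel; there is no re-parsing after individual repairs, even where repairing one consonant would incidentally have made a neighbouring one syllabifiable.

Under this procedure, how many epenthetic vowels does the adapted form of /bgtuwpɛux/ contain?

2

After substitution the input is /ðskuwpɛux/.
The unsyllabifiable consonants are /ð/, /x/; each receives one epenthetic vowel.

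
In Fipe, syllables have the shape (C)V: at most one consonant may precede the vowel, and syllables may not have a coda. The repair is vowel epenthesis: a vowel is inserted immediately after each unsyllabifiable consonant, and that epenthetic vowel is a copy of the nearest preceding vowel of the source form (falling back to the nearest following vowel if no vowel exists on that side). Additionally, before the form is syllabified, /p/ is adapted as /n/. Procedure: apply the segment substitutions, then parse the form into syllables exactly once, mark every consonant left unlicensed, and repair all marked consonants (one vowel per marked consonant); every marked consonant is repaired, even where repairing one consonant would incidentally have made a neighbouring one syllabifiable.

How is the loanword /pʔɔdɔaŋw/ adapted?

nɔʔɔdɔaŋawa

Substitution: /p/ → /n/, giving /nʔɔdɔaŋw/.
Under (C)V, the unsyllabifiable consonants are /n/, /ŋ/, /w/ (no codas are permitted; onsets are limited to one consonant).
Each unlicensed consonant becomes the onset of a new syllable: /n/ → /nɔ/, /ŋ/ → /ŋa/, /w/ → /wa/.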